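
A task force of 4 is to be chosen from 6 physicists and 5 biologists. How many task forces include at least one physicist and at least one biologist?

Unrestricted: C(11,4) = 330 ways to pick any 4 of the 11.
Selections missing a whole group: no physicists → C(5,4) = 5; no biologists → C(6,4) = 15.
Both groups omitted at once is impossible, so 330 − 20 = 310.

310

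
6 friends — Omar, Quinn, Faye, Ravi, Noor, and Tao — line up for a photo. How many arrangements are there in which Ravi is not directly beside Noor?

480

Of the 6! = 720 arrangements, those with Ravi and Noor adjacent number 2 × 5! = 240 (treat the pair as a block with 2 internal orders).
So 720 − 240 = 480 arrangements keep them apart.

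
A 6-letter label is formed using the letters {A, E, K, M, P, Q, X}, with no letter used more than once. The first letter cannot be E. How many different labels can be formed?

4320

The first letter has 7−1 = 6 choices (anything except E).
The remaining 5 letters are filled from the other 6 symbols without repetition: 6 × 5 × 4 × 3 × 2 = 720.
Total: 6 × 720 = 4320.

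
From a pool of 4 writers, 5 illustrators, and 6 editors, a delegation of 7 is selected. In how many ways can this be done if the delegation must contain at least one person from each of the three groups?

5949

With no constraint there are C(15,7) = 6435 possible selections.
Selections missing a whole group: no writers → C(11,7) = 330; no illustrators → C(10,7) = 120; no editors → C(9,7) = 36.
Add back selections omitting two groups (i.e. drawn from a single group): C(4,7) + C(5,7) + C(6,7) = 0.
By inclusion–exclusion: 6435 − 486 + 0 = 5949.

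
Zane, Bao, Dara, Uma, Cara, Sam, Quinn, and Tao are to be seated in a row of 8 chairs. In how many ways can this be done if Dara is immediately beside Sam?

Glue Dara and Sam into one block (2 internal orders), leaving 7 units to arrange in a row.
That gives 2 × 7! = 2 × 5040 = 10080.

10080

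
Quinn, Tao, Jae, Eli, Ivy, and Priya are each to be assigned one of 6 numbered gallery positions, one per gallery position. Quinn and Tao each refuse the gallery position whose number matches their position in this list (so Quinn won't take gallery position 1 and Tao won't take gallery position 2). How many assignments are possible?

Let Aᵢ (for i ∈ {1, 2}) be the placements that put person i in their forbidden gallery position. Any j of these fix j positions, leaving (6−j)! ways to fill the rest, and there are C(2,j) ways to pick which j.
By inclusion–exclusion, the number of valid placements is Σ_{j=0}^{2} (−1)^j C(2,j)·(6−j)!.
Computing: 720 − 240 + 24 = 504.

504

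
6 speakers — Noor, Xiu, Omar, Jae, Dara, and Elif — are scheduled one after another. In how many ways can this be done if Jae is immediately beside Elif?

Glue Jae and Elif into one block (2 internal orders), leaving 5 units to arrange in a row.
So the count is 2·(5)! = 240.

240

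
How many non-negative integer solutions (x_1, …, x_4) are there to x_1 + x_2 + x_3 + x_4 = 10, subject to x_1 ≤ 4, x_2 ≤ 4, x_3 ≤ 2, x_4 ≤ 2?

10

By stars and bars, unrestricted non-negative solutions to x_1+…+x_4 = 10 number C(10+3,3) = 286.
Subtract solutions that violate a single cap (substitute x_i' = x_i − (cap_i+1)): x_1 ≥ 5 gives C(8,3) = 56; x_2 ≥ 5 gives C(8,3) = 56; x_3 ≥ 3 gives C(10,3) = 120; x_4 ≥ 3 gives C(10,3) = 120. Together 352.
Add back pairs where two caps are both exceeded: 1 + 10 + 10 + 10 + 10 + 35 = 76.
By inclusion–exclusion the count is 286 − 352 + 76 = 10.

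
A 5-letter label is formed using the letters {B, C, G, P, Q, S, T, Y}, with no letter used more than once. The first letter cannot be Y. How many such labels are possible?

5880

The first letter has 8−1 = 7 choices (anything except Y).
The remaining 4 letters are filled from the other 7 symbols without repetition: 7 × 6 × 5 × 4 = 840.
Total: 7 × 840 = 5880.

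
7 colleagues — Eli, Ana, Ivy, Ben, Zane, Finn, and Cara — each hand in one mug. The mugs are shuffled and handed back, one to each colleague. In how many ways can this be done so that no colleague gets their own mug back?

1854

Count assignments avoiding every fixed point. For any j of the 7 colleagues fixed to their own mug, the other 7−j can be arranged in (7−j)! ways.
By inclusion–exclusion this is Σ_{j=0}^{7} (−1)^j C(7,j)·(7−j)!.
Computing: 5040 − 5040 + 2520 − 840 + 210 − 42 + 7 − 1 = 1854.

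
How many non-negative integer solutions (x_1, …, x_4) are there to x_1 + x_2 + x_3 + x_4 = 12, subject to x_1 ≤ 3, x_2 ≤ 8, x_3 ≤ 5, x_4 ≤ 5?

Without the upper bounds there are C(15,3) = 455 ways to split 12 among 4 variables.
Subtract solutions that violate a single cap (substitute x_i' = x_i − (cap_i+1)): x_1 ≥ 4 gives C(11,3) = 165; x_2 ≥ 9 gives C(6,3) = 20; x_3 ≥ 6 gives C(9,3) = 84; x_4 ≥ 6 gives C(9,3) = 84. Together 353.
Add back pairs where two caps are both exceeded: 0 + 10 + 10 + 0 + 0 + 1 = 21.
By inclusion–exclusion the count is 455 − 353 + 21 = 123.

123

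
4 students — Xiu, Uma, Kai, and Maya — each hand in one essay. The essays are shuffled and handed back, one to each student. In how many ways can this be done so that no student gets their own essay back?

This is the derangement count D_4: permutations of 4 items with no fixed point.
By inclusion–exclusion this is Σ_{j=0}^{4} (−1)^j C(4,j)·(4−j)!.
Computing: 24 − 24 + 12 − 4 + 1 = 9.

9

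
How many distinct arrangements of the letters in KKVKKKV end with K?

With the last slot taken by K, it remains to arrange the other 6 letters (KVKKKV).
Those 6 letters have K appearing 4 times and V appearing twice, giving (6)!/(4!·2!) = 15.

15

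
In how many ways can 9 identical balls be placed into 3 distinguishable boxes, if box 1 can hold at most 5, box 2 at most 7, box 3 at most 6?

36

Ignoring the caps, the number of non-negative solutions to x_1+…+x_3 = 9 is C(11,2) = 55.
Subtract solutions that violate a single cap (substitute x_i' = x_i − (cap_i+1)): x_1 ≥ 6 gives C(5,2) = 10; x_2 ≥ 8 gives C(3,2) = 3; x_3 ≥ 7 gives C(4,2) = 6. Together 19.
No two caps can be exceeded simultaneously, so the pair terms are all 0.
By inclusion–exclusion the count is 55 − 19 + 0 = 36.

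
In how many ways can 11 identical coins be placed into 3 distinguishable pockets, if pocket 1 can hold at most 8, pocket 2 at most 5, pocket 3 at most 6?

36

Without the upper bounds there are C(13,2) = 78 ways to split 11 among 3 pockets.
Subtract solutions that violate a single cap (substitute x_i' = x_i − (cap_i+1)): x_1 ≥ 9 gives C(4,2) = 6; x_2 ≥ 6 gives C(7,2) = 21; x_3 ≥ 7 gives C(6,2) = 15. Together 42.
No two caps can be exceeded simultaneously, so the pair terms are all 0.
By inclusion–exclusion the count is 78 − 42 + 0 = 36.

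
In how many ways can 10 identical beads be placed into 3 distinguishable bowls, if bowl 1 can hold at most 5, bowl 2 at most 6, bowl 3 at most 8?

38

Ignoring the caps, the number of non-negative solutions to x_1+…+x_3 = 10 is C(12,2) = 66.
Subtract solutions that violate a single cap (substitute x_i' = x_i − (cap_i+1)): x_1 ≥ 6 gives C(6,2) = 15; x_2 ≥ 7 gives C(5,2) = 10; x_3 ≥ 9 gives C(3,2) = 3. Together 28.
No two caps can be exceeded simultaneously, so the pair terms are all 0.
By inclusion–exclusion the count is 66 − 28 + 0 = 38.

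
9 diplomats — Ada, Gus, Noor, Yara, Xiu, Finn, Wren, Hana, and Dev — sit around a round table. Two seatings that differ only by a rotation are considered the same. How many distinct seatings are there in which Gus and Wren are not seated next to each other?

30240

Without the restriction there are (8)! = 40320 seatings.
Seatings with Gus beside Wren: treat them as a block with 2 internal orders, giving 2 × (7)! = 10080.
Subtracting, 40320 − 10080 = 30240.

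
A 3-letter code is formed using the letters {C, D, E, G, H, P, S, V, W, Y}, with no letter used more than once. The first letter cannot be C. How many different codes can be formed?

The first letter has 10−1 = 9 choices (anything except C).
The remaining 2 letters are filled from the other 9 symbols without repetition: 9 × 8 = 72.
Total: 9 × 72 = 648.

648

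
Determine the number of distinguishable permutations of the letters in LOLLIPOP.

The 8 letters of LOLLIPOP have repeats: L appearing 3 times, O appearing twice, and P appearing twice.
So there are 8! / (3!·2!·2!) = 1680 distinguishable arrangements.

1680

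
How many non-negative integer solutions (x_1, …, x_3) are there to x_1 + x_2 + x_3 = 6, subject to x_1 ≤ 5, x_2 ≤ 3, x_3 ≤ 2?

11

Ignoring the caps, the number of non-negative solutions to x_1+…+x_3 = 6 is C(8,2) = 28.
Subtract solutions that violate a single cap (substitute x_i' = x_i − (cap_i+1)): x_1 ≥ 6 gives C(2,2) = 1; x_2 ≥ 4 gives C(4,2) = 6; x_3 ≥ 3 gives C(5,2) = 10. Together 17.
No two caps can be exceeded simultaneously, so the pair terms are all 0.
By inclusion–exclusion the count is 28 − 17 + 0 = 11.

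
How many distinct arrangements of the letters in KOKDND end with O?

30

Fix O in the last position and arrange the remaining 5 letters.
Those 5 letters have D appearing twice and K appearing twice, giving (5)!/(2!·2!) = 30.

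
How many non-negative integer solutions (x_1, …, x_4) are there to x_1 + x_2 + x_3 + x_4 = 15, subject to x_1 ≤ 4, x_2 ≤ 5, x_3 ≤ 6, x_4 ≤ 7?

Ignoring the caps, the number of non-negative solutions to x_1+…+x_4 = 15 is C(18,3) = 816.
Subtract solutions that violate a single cap (substitute x_i' = x_i − (cap_i+1)): x_1 ≥ 5 gives C(13,3) = 286; x_2 ≥ 6 gives C(12,3) = 220; x_3 ≥ 7 gives C(11,3) = 165; x_4 ≥ 8 gives C(10,3) = 120. Together 791.
Add back pairs where two caps are both exceeded: 35 + 20 + 10 + 10 + 4 + 1 = 80.
By inclusion–exclusion the count is 816 − 791 + 80 = 105.

105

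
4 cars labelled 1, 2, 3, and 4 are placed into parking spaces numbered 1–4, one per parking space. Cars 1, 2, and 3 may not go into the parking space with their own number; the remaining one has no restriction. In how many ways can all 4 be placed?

Let Aᵢ (for i ∈ {1, 2, 3}) be the placements that put car i in its forbidden parking space. Any j of these fix j positions, leaving (4−j)! ways to fill the rest, and there are C(3,j) ways to pick which j.
By inclusion–exclusion, the number of valid placements is Σ_{j=0}^{3} (−1)^j C(3,j)·(4−j)!.
Computing: 24 − 18 + 6 − 1 = 11.

11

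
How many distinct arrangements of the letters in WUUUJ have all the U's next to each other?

6

Treat the 3 copies of U as a single block. The multiset to arrange is then {UUU, J, W}, 3 items in all.
All 3 items are distinct, so there are (3)! = 6 arrangements.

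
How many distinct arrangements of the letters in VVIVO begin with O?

4

With the first slot taken by O, it remains to arrange the other 4 letters (VVIV).
Those 4 letters have V appearing 3 times, giving (4)!/(3!) = 4.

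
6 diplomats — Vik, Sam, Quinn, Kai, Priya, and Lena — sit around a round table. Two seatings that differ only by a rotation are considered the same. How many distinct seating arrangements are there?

120

Around a circle, 6 distinct people have 6!/6 = (5)! = 120 rotationally distinct seatings.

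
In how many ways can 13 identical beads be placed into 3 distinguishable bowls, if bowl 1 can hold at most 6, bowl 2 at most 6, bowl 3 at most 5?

Without the upper bounds there are C(15,2) = 105 ways to split 13 among 3 bowls.
Subtract solutions that violate a single cap (substitute x_i' = x_i − (cap_i+1)): x_1 ≥ 7 gives C(8,2) = 28; x_2 ≥ 7 gives C(8,2) = 28; x_3 ≥ 6 gives C(9,2) = 36. Together 92.
Add back pairs where two caps are both exceeded: 0 + 1 + 1 = 2.
By inclusion–exclusion the count is 105 − 92 + 2 = 15.

15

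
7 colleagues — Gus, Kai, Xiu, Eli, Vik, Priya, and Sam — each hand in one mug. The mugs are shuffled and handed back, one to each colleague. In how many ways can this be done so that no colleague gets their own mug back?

Count assignments avoiding every fixed point. For any j of the 7 colleagues fixed to their own mug, the other 7−j can be arranged in (7−j)! ways.
By inclusion–exclusion this is Σ_{j=0}^{7} (−1)^j C(7,j)·(7−j)!.
Computing: 5040 − 5040 + 2520 − 840 + 210 − 42 + 7 − 1 = 1854.

1854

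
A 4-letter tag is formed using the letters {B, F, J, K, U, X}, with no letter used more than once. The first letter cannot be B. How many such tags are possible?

The first letter has 6−1 = 5 choices (anything except B).
The remaining 3 letters are filled from the other 5 symbols without repetition: 5 × 4 × 3 = 60.
Total: 5 × 60 = 300.

300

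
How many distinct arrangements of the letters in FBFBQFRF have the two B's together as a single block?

Treat the 2 copies of B as a single block. The multiset to arrange is then {BB, F, F, F, F, Q, R}, 7 items in all.
That gives (7)!/(4!) = 210 arrangements.

210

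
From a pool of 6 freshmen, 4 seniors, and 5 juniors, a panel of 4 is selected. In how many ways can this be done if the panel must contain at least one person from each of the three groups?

720

Total 4-person selections from all 15: C(15,4) = 1365.
Subtract selections that omit an entire group: no freshmen → C(9,4) = 126; no seniors → C(11,4) = 330; no juniors → C(10,4) = 210.
Add back selections omitting two groups (i.e. drawn from a single group): C(6,4) + C(4,4) + C(5,4) = 21.
By inclusion–exclusion: 1365 − 666 + 21 = 720.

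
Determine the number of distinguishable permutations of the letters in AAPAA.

AAPAA has 5 letters with A appearing 4 times.
So there are 5! / (4!) = 5 distinguishable arrangements.

5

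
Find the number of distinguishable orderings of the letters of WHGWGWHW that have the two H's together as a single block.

Treat the 2 copies of H as a single block. The multiset to arrange is then {HH, G, G, W, W, W, W}, 7 items in all.
That gives (7)!/(4!·2!) = 105 arrangements.

105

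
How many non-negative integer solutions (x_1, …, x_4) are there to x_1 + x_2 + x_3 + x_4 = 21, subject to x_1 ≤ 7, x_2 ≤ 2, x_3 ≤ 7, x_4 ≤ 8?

Ignoring the caps, the number of non-negative solutions to x_1+…+x_4 = 21 is C(24,3) = 2024.
Subtract solutions that violate a single cap (substitute x_i' = x_i − (cap_i+1)): x_1 ≥ 8 gives C(16,3) = 560; x_2 ≥ 3 gives C(21,3) = 1330; x_3 ≥ 8 gives C(16,3) = 560; x_4 ≥ 9 gives C(15,3) = 455. Together 2905.
Add back pairs where two caps are both exceeded: 286 + 56 + 35 + 286 + 220 + 35 = 918.
Subtract triples: 10 + 4 + 0 + 4 = 18.
By inclusion–exclusion the count is 2024 − 2905 + 918 − 18 = 19.

19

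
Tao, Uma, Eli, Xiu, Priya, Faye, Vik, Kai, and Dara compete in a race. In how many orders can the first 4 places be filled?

3024

This is an ordered selection of 4 from 9: P(9,4).
That gives 9 × 8 × 7 × 6 = 3024.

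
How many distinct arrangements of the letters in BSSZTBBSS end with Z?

280

Fix Z in the last position and arrange the remaining 8 letters.
Those 8 letters have B appearing 3 times and S appearing 4 times, giving (8)!/(4!·3!) = 280.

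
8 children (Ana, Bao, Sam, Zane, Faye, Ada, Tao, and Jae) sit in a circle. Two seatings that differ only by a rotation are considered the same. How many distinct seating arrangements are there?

Seat Ana anywhere (absorbing the rotational symmetry), then permute the other 7: (7)! = 5040.

5040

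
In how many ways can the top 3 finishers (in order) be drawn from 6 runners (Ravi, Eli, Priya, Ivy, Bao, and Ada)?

120

There are 6 choices for 1st place, 5 for 2nd, and 4 for 3rd.
That gives 6 × 5 × 4 = 120.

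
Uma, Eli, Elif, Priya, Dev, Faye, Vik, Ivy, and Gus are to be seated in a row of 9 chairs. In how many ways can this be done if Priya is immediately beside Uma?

Glue Priya and Uma into one block (2 internal orders), leaving 8 units to arrange in a row.
So the count is 2·(8)! = 80640.

80640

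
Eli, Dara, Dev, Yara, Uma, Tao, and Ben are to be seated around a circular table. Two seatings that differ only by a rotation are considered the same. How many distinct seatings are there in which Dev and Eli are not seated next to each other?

Without the restriction there are (6)! = 720 seatings.
Seatings with Dev beside Eli: treat them as a block with 2 internal orders, giving 2 × (5)! = 240.
Subtracting, 720 − 240 = 480.

480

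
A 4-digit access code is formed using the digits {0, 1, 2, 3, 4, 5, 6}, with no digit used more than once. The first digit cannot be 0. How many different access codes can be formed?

720

The first digit has 7−1 = 6 choices (anything except 0).
The remaining 3 digits are filled from the other 6 symbols without repetition: 6 × 5 × 4 = 120.
Total: 6 × 120 = 720.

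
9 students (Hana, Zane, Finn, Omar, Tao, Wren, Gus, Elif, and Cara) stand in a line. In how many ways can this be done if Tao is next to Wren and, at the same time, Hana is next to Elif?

Treat {Tao,Wren} as one block (2 orders) and {Hana,Elif} as another (2 orders).
That leaves 7 units to arrange: 2 × 2 × 7! = 4 × 5040 = 20160.

20160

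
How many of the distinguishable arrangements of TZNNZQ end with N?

60

Fix N in the last position and arrange the remaining 5 letters.
Those 5 letters have Z appearing twice, giving (5)!/(2!) = 60.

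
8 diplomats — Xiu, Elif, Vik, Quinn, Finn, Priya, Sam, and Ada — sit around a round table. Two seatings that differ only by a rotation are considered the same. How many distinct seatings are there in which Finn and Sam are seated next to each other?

Glue Finn and Sam into a block (2 internal orders). Seating 7 units around a circle gives (6)! arrangements.
So 2 × (6)! = 2 × 720 = 1440.

1440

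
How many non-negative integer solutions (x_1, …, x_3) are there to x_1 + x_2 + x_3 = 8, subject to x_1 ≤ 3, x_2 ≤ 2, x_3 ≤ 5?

6

Ignoring the caps, the number of non-negative solutions to x_1+…+x_3 = 8 is C(10,2) = 45.
Subtract solutions that violate a single cap (substitute x_i' = x_i − (cap_i+1)): x_1 ≥ 4 gives C(6,2) = 15; x_2 ≥ 3 gives C(7,2) = 21; x_3 ≥ 6 gives C(4,2) = 6. Together 42.
Add back pairs where two caps are both exceeded: 3 + 0 + 0 = 3.
By inclusion–exclusion the count is 45 − 42 + 3 = 6.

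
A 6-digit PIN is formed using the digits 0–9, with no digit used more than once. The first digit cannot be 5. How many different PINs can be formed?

136080

The first digit has 10−1 = 9 choices (anything except 5).
The remaining 5 digits are filled from the other 9 symbols without repetition: 9 × 8 × 7 × 6 × 5 = 15120.
Total: 9 × 15120 = 136080.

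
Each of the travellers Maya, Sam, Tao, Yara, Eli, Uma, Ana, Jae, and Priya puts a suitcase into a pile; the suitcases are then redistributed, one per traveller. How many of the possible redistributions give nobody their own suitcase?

133496

This is the derangement count D_9: permutations of 9 items with no fixed point.
By inclusion–exclusion this is Σ_{j=0}^{9} (−1)^j C(9,j)·(9−j)!.
Computing: 362880 − 362880 + 181440 − 60480 + 15120 − 3024 + 504 − 72 + 9 − 1 = 133496.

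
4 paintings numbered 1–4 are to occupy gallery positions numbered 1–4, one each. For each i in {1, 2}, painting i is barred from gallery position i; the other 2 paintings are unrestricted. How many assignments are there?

Let Aᵢ (for i ∈ {1, 2}) be the placements that put painting i in its forbidden gallery position. Any j of these fix j positions, leaving (4−j)! ways to fill the rest, and there are C(2,j) ways to pick which j.
By inclusion–exclusion, the number of valid placements is Σ_{j=0}^{2} (−1)^j C(2,j)·(4−j)!.
Computing: 24 − 12 + 2 = 14.

14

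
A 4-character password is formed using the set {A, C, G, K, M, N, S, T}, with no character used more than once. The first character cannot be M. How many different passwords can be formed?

1470

The first character has 8−1 = 7 choices (anything except M).
The remaining 3 characters are filled from the other 7 symbols without repetition: 7 × 6 × 5 = 210.
Total: 7 × 210 = 1470.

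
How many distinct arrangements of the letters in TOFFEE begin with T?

Fix T in the first position and arrange the remaining 5 letters.
Those 5 letters have E appearing twice and F appearing twice, giving (5)!/(2!·2!) = 30.

30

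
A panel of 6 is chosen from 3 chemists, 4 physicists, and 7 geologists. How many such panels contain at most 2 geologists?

Split by how many geologists are chosen (0 through 2).
Sum: C(7,0)·C(7,6) + C(7,1)·C(7,5) + C(7,2)·C(7,4) = 7 + 147 + 735 = 889.

889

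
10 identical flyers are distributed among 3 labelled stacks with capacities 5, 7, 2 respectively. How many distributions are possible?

12

Ignoring the caps, the number of non-negative solutions to x_1+…+x_3 = 10 is C(12,2) = 66.
Subtract solutions that violate a single cap (substitute x_i' = x_i − (cap_i+1)): x_1 ≥ 6 gives C(6,2) = 15; x_2 ≥ 8 gives C(4,2) = 6; x_3 ≥ 3 gives C(9,2) = 36. Together 57.
Add back pairs where two caps are both exceeded: 0 + 3 + 0 = 3.
By inclusion–exclusion the count is 66 − 57 + 3 = 12.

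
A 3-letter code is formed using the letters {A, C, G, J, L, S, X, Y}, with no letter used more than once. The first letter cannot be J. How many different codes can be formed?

The first letter has 8−1 = 7 choices (anything except J).
The remaining 2 letters are filled from the other 7 symbols without repetition: 7 × 6 = 42.
Total: 7 × 42 = 294.

294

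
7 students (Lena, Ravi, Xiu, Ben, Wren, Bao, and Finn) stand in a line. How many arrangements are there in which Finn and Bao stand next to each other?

Treat {Finn, Bao} as a single unit. There are 6 units to order, and the pair itself can be ordered 2 ways.
That gives 2 × 6! = 2 × 720 = 1440.

1440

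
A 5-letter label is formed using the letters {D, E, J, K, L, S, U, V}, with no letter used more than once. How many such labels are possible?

This is a permutation of 5 out of 8: P(8,5) = 8!/3!.
That product is 8 × 7 × 6 × 5 × 4 = 6720.

6720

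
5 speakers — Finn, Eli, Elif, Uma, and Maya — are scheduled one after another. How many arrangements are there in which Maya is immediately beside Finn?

Place the 3 others and the Maya-Finn pair as 4 objects in a line; the pair has 2 internal arrangements.
That gives 2 × 4! = 2 × 24 = 48.

48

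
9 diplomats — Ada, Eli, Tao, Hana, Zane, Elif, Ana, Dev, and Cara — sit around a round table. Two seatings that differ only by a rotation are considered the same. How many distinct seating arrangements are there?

40320

Seat Ada anywhere (absorbing the rotational symmetry), then permute the other 8: (8)! = 40320.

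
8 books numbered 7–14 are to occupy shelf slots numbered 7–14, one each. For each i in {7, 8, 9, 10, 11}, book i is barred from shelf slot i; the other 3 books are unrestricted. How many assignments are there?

Let Aᵢ (for 7 ≤ i ≤ 11) be the placements that put book i in its forbidden shelf slot. Any j of these fix j positions, leaving (8−j)! ways to fill the rest, and there are C(5,j) ways to pick which j.
By inclusion–exclusion, the number of valid placements is Σ_{j=0}^{5} (−1)^j C(5,j)·(8−j)!.
Computing: 40320 − 25200 + 7200 − 1200 + 120 − 6 = 21234.

21234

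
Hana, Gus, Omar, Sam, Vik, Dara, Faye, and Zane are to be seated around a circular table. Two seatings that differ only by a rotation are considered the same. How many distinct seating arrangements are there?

5040

Around a circle, 8 distinct people have 8!/8 = (7)! = 5040 rotationally distinct seatings.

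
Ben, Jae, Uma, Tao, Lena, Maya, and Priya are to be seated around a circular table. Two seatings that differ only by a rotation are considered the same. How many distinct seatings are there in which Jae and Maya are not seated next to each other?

480

Without the restriction there are (6)! = 720 seatings.
Those with Jae next to Maya: fuse the pair into one unit and seat 6 units around a circle — 2·(5)! = 240.
Subtracting, 720 − 240 = 480.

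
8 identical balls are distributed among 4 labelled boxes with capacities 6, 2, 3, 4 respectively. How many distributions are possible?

55

Without the upper bounds there are C(11,3) = 165 ways to split 8 among 4 boxes.
Subtract solutions that violate a single cap (substitute x_i' = x_i − (cap_i+1)): x_1 ≥ 7 gives C(4,3) = 4; x_2 ≥ 3 gives C(8,3) = 56; x_3 ≥ 4 gives C(7,3) = 35; x_4 ≥ 5 gives C(6,3) = 20. Together 115.
Add back pairs where two caps are both exceeded: 0 + 0 + 0 + 4 + 1 + 0 = 5.
By inclusion–exclusion the count is 165 − 115 + 5 = 55.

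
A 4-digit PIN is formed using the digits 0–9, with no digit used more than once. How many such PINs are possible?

With no repetition, fill the 4 digits in order: 10 choices, then 9, down to 7.
10 × 9 × 8 × 7 = 5040.

5040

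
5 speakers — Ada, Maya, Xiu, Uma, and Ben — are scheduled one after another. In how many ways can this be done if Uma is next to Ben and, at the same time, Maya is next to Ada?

24

Treat {Uma,Ben} as one block (2 orders) and {Maya,Ada} as another (2 orders).
That leaves 3 units to arrange: 2 × 2 × 3! = 4 × 6 = 24.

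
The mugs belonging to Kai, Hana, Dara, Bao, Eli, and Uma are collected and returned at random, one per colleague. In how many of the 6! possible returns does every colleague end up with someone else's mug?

265

Let Aᵢ be the assignments in which colleague i gets their own mug. We want the size of the complement of A₁∪…∪A_6.
By inclusion–exclusion this is Σ_{j=0}^{6} (−1)^j C(6,j)·(6−j)!.
Computing: 720 − 720 + 360 − 120 + 30 − 6 + 1 = 265.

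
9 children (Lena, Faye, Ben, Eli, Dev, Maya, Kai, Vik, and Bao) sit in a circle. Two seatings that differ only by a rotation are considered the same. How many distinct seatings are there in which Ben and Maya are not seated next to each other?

All circular seatings of 9 people number (8)! = 40320.
Seatings with Ben beside Maya: treat them as a block with 2 internal orders, giving 2 × (7)! = 10080.
Subtracting, 40320 − 10080 = 30240.

30240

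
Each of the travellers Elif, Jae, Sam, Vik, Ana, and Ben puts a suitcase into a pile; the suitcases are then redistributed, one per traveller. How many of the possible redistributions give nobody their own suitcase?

Let Aᵢ be the assignments in which traveller i gets their own suitcase. We want the size of the complement of A₁∪…∪A_6.
By inclusion–exclusion this is Σ_{j=0}^{6} (−1)^j C(6,j)·(6−j)!.
Computing: 720 − 720 + 360 − 120 + 30 − 6 + 1 = 265.

265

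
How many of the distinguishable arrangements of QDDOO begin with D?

12

With the first slot taken by D, it remains to arrange the other 4 letters (QDOO).
Those 4 letters have O appearing twice, giving (4)!/(2!) = 12.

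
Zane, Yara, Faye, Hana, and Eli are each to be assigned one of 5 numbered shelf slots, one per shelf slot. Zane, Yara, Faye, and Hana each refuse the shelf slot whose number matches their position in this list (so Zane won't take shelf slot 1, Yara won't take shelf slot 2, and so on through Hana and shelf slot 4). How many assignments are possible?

Let Aᵢ (for 1 ≤ i ≤ 4) be the placements that put person i in their forbidden shelf slot. Any j of these fix j positions, leaving (5−j)! ways to fill the rest, and there are C(4,j) ways to pick which j.
By inclusion–exclusion, the number of valid placements is Σ_{j=0}^{4} (−1)^j C(4,j)·(5−j)!.
Computing: 120 − 96 + 36 − 8 + 1 = 53.

53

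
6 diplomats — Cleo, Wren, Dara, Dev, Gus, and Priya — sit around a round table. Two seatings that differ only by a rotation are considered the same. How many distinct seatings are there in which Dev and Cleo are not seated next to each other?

Without the restriction there are (5)! = 120 seatings.
Those with Dev next to Cleo: fuse the pair into one unit and seat 5 units around a circle — 2·(4)! = 48.
Subtracting, 120 − 48 = 72.

72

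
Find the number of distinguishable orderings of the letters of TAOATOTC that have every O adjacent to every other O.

Treat the 2 copies of O as a single block. The multiset to arrange is then {OO, A, A, C, T, T, T}, 7 items in all.
That gives (7)!/(3!·2!) = 420 arrangements.

420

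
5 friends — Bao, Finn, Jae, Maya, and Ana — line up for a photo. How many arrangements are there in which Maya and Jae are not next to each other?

72

Of the 5! = 120 arrangements, those with Maya and Jae adjacent number 2 × 4! = 48 (treat the pair as a block with 2 internal orders).
Complementary counting: 120 − 48 = 72.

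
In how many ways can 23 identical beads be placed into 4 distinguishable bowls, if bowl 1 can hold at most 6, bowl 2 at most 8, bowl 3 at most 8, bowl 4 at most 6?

Ignoring the caps, the number of non-negative solutions to x_1+…+x_4 = 23 is C(26,3) = 2600.
Subtract solutions that violate a single cap (substitute x_i' = x_i − (cap_i+1)): x_1 ≥ 7 gives C(19,3) = 969; x_2 ≥ 9 gives C(17,3) = 680; x_3 ≥ 9 gives C(17,3) = 680; x_4 ≥ 7 gives C(19,3) = 969. Together 3298.
Add back pairs where two caps are both exceeded: 120 + 120 + 220 + 56 + 120 + 120 = 756.
Subtract triples: 0 + 1 + 1 + 0 = 2.
By inclusion–exclusion the count is 2600 − 3298 + 756 − 2 = 56.

56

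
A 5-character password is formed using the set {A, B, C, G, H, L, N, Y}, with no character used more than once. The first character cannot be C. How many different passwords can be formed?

The first character has 8−1 = 7 choices (anything except C).
The remaining 4 characters are filled from the other 7 symbols without repetition: 7 × 6 × 5 × 4 = 840.
Total: 7 × 840 = 5880.

5880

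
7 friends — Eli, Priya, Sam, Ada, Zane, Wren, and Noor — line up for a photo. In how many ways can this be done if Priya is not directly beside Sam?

There are 7! = 5040 arrangements in all. If Priya and Sam are adjacent, merging them into one block gives 2·(6)! = 1440 arrangements.
So 5040 − 1440 = 3600 arrangements keep them apart.

3600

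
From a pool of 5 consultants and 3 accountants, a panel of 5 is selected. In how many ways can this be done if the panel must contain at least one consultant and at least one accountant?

55

With no constraint there are C(8,5) = 56 possible selections.
Subtract selections that omit an entire group: no consultants → C(3,5) = 0; no accountants → C(5,5) = 1.
Both groups omitted at once is impossible, so 56 − 1 = 55.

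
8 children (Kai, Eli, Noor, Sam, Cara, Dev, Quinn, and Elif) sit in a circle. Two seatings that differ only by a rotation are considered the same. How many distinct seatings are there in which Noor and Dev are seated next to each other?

1440

Treat {Noor, Dev} as one unit (2 internal orders) and seat the resulting 7 units around the table: (6)! circular arrangements.
So 2 × (6)! = 2 × 720 = 1440.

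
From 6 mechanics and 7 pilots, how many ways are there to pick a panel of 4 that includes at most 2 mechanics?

Split by how many mechanics are chosen (0 through 2).
Sum: C(6,0)·C(7,4) + C(6,1)·C(7,3) + C(6,2)·C(7,2) = 35 + 210 + 315 = 560.

560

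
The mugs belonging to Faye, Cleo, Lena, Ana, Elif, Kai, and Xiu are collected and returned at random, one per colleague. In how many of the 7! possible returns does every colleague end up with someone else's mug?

1854

This is the derangement count D_7: permutations of 7 items with no fixed point.
By inclusion–exclusion this is Σ_{j=0}^{7} (−1)^j C(7,j)·(7−j)!.
Computing: 5040 − 5040 + 2520 − 840 + 210 − 42 + 7 − 1 = 1854.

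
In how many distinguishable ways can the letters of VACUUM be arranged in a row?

The 6 letters of VACUUM have repeats: U appearing twice.
So there are 6! / (2!) = 360 distinguishable arrangements.

360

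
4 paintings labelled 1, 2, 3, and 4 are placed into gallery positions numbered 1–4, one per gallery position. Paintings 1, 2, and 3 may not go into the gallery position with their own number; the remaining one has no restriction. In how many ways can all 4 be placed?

Let Aᵢ (for i ∈ {1, 2, 3}) be the placements that put painting i in its forbidden gallery position. Any j of these fix j positions, leaving (4−j)! ways to fill the rest, and there are C(3,j) ways to pick which j.
By inclusion–exclusion, the number of valid placements is Σ_{j=0}^{3} (−1)^j C(3,j)·(4−j)!.
Computing: 24 − 18 + 6 − 1 = 11.

11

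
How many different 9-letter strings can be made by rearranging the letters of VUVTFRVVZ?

Letter multiplicities in VUVTFRVVZ: F×1, R×1, T×1, U×1, V×4, Z×1.
Dividing 9! = 362880 by 4! = 24 for the repeated letters gives 15120.

15120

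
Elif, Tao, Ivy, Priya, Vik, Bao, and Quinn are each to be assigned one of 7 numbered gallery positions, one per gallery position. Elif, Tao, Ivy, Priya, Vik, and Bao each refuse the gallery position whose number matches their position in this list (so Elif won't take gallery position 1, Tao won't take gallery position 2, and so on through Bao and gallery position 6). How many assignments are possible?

Let Aᵢ (for 1 ≤ i ≤ 6) be the placements that put person i in their forbidden gallery position. Any j of these fix j positions, leaving (7−j)! ways to fill the rest, and there are C(6,j) ways to pick which j.
By inclusion–exclusion, the number of valid placements is Σ_{j=0}^{6} (−1)^j C(6,j)·(7−j)!.
Computing: 5040 − 4320 + 1800 − 480 + 90 − 12 + 1 = 2119.

2119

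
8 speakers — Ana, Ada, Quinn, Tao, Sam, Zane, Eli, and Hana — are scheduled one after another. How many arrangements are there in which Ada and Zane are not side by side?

30240

Of the 8! = 40320 arrangements, those with Ada and Zane adjacent number 2 × 7! = 10080 (treat the pair as a block with 2 internal orders).
So 40320 − 10080 = 30240 arrangements keep them apart.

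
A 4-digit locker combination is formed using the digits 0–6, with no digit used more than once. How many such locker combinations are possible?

Choose and order 4 of the 7 symbols: the first digit has 7 options, the next 6, then 5, 4.
That product is 7 × 6 × 5 × 4 = 840.

840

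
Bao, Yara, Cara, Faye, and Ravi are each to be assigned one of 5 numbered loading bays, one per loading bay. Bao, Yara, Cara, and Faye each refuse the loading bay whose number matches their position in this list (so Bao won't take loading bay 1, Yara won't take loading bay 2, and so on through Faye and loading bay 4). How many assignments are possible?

53

Let Aᵢ (for 1 ≤ i ≤ 4) be the placements that put person i in their forbidden loading bay. Any j of these fix j positions, leaving (5−j)! ways to fill the rest, and there are C(4,j) ways to pick which j.
By inclusion–exclusion, the number of valid placements is Σ_{j=0}^{4} (−1)^j C(4,j)·(5−j)!.
Computing: 120 − 96 + 36 − 8 + 1 = 53.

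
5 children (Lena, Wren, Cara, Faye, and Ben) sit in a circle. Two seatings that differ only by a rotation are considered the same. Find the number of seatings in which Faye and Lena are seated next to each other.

Glue Faye and Lena into a block (2 internal orders). Seating 4 units around a circle gives (3)! arrangements.
So 2 × (3)! = 2 × 6 = 12.

12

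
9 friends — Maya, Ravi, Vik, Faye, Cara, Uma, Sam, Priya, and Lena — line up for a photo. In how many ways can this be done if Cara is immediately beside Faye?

Treat {Cara, Faye} as a single unit. There are 8 units to order, and the pair itself can be ordered 2 ways.
That gives 2 × 8! = 2 × 40320 = 80640.

80640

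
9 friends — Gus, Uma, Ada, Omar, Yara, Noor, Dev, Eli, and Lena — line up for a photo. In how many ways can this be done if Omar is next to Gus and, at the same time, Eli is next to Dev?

20160

Treat {Omar,Gus} as one block (2 orders) and {Eli,Dev} as another (2 orders).
That leaves 7 units to arrange: 2 × 2 × 7! = 4 × 5040 = 20160.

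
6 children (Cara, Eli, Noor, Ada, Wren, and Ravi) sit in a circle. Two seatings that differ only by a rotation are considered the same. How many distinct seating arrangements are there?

120

Seat Cara anywhere (absorbing the rotational symmetry), then permute the other 5: (5)! = 120.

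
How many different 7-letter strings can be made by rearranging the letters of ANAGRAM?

840

ANAGRAM has 7 letters with A appearing 3 times.
Dividing 7! = 5040 by 3! = 6 for the repeated letters gives 840.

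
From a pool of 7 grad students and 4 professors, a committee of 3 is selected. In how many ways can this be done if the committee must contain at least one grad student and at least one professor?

126

With no constraint there are C(11,3) = 165 possible selections.
Subtract selections that omit an entire group: no grad students → C(4,3) = 4; no professors → C(7,3) = 35.
Both groups omitted at once is impossible, so 165 − 39 = 126.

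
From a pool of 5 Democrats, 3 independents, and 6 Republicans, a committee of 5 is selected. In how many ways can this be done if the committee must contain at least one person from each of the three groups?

Unrestricted: C(14,5) = 2002 ways to pick any 5 of the 14.
Subtract selections that omit an entire group: no Democrats → C(9,5) = 126; no independents → C(11,5) = 462; no Republicans → C(8,5) = 56.
Add back selections omitting two groups (i.e. drawn from a single group): C(5,5) + C(3,5) + C(6,5) = 7.
By inclusion–exclusion: 2002 − 644 + 7 = 1365.

1365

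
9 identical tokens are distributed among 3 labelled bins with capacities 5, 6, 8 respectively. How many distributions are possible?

Without the upper bounds there are C(11,2) = 55 ways to split 9 among 3 bins.
Subtract solutions that violate a single cap (substitute x_i' = x_i − (cap_i+1)): x_1 ≥ 6 gives C(5,2) = 10; x_2 ≥ 7 gives C(4,2) = 6; x_3 ≥ 9 gives C(2,2) = 1. Together 17.
No two caps can be exceeded simultaneously, so the pair terms are all 0.
By inclusion–exclusion the count is 55 − 17 + 0 = 38.

38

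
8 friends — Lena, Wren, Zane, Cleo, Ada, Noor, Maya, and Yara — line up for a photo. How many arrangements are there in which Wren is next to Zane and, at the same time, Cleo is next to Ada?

2880

Treat {Wren,Zane} as one block (2 orders) and {Cleo,Ada} as another (2 orders).
That leaves 6 units to arrange: 2 × 2 × 6! = 4 × 720 = 2880.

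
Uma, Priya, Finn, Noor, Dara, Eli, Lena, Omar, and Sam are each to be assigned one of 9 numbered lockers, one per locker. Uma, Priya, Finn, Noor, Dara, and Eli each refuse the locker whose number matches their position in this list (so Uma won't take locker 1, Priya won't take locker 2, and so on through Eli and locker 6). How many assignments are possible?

183822

Let Aᵢ (for 1 ≤ i ≤ 6) be the placements that put person i in their forbidden locker. Any j of these fix j positions, leaving (9−j)! ways to fill the rest, and there are C(6,j) ways to pick which j.
By inclusion–exclusion, the number of valid placements is Σ_{j=0}^{6} (−1)^j C(6,j)·(9−j)!.
Computing: 362880 − 241920 + 75600 − 14400 + 1800 − 144 + 6 = 183822.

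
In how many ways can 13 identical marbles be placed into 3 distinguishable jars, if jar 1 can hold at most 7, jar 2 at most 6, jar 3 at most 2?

6

Ignoring the caps, the number of non-negative solutions to x_1+…+x_3 = 13 is C(15,2) = 105.
Subtract solutions that violate a single cap (substitute x_i' = x_i − (cap_i+1)): x_1 ≥ 8 gives C(7,2) = 21; x_2 ≥ 7 gives C(8,2) = 28; x_3 ≥ 3 gives C(12,2) = 66. Together 115.
Add back pairs where two caps are both exceeded: 0 + 6 + 10 = 16.
By inclusion–exclusion the count is 105 − 115 + 16 = 6.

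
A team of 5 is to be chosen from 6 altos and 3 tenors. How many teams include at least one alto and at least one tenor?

With no constraint there are C(9,5) = 126 possible selections.
Selections missing a whole group: no altos → C(3,5) = 0; no tenors → C(6,5) = 6.
Both groups omitted at once is impossible, so 126 − 6 = 120.

120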